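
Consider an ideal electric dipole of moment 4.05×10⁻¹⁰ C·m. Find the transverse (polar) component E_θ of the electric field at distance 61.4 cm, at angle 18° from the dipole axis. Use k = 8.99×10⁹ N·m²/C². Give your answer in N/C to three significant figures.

For a dipole, E_θ = (kp sinθ)/r³.
kp/r³ = (8.99×10⁹)(4.05×10⁻¹⁰)/(0.614)³ = 15.73 N/C.
E_θ = 15.73·sin18° = 4.861 N/C.

E_θ ≈ 4.86 N/C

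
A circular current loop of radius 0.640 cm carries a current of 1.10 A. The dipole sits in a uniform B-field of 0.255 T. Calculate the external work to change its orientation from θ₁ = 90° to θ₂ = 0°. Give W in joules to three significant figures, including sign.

Magnetic moment m = IA = Iπa² = (1.10)·π·(0.00640)² = 1.415×10⁻⁴ A·m².
W_ext = ΔU = −mB cosθ₂ + mB cosθ₁ = mB(cosθ₁ − cosθ₂).
W = (1.415×10⁻⁴)(0.255)·(cos90° − cos0°) = (3.608×10⁻⁵)·(-1.0000) = -3.608×10⁻⁵ J.

W ≈ -3.61×10⁻⁵ J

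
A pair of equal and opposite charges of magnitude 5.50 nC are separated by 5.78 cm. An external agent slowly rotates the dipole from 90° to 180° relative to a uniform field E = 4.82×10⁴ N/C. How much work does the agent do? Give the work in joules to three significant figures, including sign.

Dipole moment p = qd = (5.50×10⁻⁹ C)(0.0578 m) = 3.179×10⁻¹⁰ C·m.
W_ext = ΔU = U(θ₂) − U(θ₁) = −pE cosθ₂ − (−pE cosθ₁) = pE(cosθ₁ − cosθ₂).
W = (3.179×10⁻¹⁰)(4.82×10⁴)·(cos90° − cos180°) = (1.532×10⁻⁵)·(+1.0000) = 1.532×10⁻⁵ J.

W ≈ 1.53×10⁻⁵ J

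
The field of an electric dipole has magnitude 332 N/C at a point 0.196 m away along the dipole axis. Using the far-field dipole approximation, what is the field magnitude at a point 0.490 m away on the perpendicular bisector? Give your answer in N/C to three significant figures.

Dipole fields scale as 1/r³ in the far field.
The axial field is twice the equatorial field at the same r, so the geometry factor is 1/2.
E₂ = E₁ · (1/2) · (r₁/r₂)³ = 332 · 0.5 · (0.196/0.490)³.
(r₁/r₂)³ = (0.4)³ = 0.064.
E₂ ≈ 10.62 N/C.

E ≈ 10.6 N/C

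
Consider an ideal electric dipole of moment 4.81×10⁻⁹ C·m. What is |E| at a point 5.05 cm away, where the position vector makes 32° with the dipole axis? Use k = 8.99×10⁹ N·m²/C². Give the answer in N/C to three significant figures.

E ≈ 5.97×10⁵ N/C

At angle θ the dipole field magnitude is E = (kp/r³)·√(1 + 3cos²θ).
kp/r³ = (8.99×10⁹)(4.81×10⁻⁹) / (0.0505)³ = 3.358×10⁵ N/C.
√(1 + 3cos²32°) = √(1 + 3·0.7192) = √3.1576 ≈ 1.7770.
E ≈ 3.358×10⁵ × 1.777 = 5.966×10⁵ N/C.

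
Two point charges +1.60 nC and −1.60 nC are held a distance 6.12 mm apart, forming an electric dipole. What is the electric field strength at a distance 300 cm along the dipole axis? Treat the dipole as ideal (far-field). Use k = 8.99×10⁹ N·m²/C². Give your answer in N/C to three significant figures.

Dipole moment p = qd = (1.60×10⁻⁹ C)(0.00612 m) = 9.792×10⁻¹² C·m.
On the dipole axis E = 2kp/r³.
E = 2·(8.99×10⁹)(9.792×10⁻¹²) / (3.00)³ = 0.006521 N/C.

E ≈ 0.00652 N/C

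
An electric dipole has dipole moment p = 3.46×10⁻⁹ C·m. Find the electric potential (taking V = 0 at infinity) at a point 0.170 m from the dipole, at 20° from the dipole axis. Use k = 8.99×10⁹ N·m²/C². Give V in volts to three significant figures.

The dipole potential is V = kp cosθ / r².
V = (8.99×10⁹)(3.46×10⁻⁹)·cos20° / (0.170)² = 1011 V.

V ≈ 1010 V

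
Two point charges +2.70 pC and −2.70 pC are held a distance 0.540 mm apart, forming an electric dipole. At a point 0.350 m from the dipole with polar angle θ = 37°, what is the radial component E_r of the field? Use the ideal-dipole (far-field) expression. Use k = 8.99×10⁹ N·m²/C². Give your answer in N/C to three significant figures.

Dipole moment p = qd = (2.70×10⁻¹² C)(5.40×10⁻⁴ m) = 1.458×10⁻¹⁵ C·m.
For a dipole, E_r = (2kp cosθ)/r³.
kp/r³ = (8.99×10⁹)(1.458×10⁻¹⁵)/(0.350)³ = 3.057×10⁻⁴ N/C.
E_r = 2·3.057×10⁻⁴·cos37° = 4.883×10⁻⁴ N/C.

E_r ≈ 4.88×10⁻⁴ N/C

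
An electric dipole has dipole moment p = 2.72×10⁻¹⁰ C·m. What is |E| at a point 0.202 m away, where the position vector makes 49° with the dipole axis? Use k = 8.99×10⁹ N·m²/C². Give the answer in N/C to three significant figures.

E ≈ 449 N/C

At angle θ the dipole field magnitude is E = (kp/r³)·√(1 + 3cos²θ).
kp/r³ = (8.99×10⁹)(2.72×10⁻¹⁰) / (0.202)³ = 296.7 N/C.
√(1 + 3cos²49°) = √(1 + 3·0.4304) = √2.2912 ≈ 1.5137.
E ≈ 296.7 × 1.514 = 449.1 N/C.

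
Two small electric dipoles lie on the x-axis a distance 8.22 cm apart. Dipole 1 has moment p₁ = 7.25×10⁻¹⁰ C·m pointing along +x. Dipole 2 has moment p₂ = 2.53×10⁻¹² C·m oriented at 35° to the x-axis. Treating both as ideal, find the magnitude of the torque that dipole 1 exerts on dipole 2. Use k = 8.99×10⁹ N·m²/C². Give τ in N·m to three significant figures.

τ ≈ 3.41×10⁻⁸ N·m

The second dipole sits on the axis of the first, so the field there is axial: E₁ = 2kp₁/r³ along +x.
E₁ = 2(8.99×10⁹)(7.25×10⁻¹⁰)/(0.0822)³ = 2.347×10⁴ N/C.
Torque on the second dipole: τ = p₂ E₁ sinθ.
τ = (2.53×10⁻¹²)(2.347×10⁴)·sin35° = 3.406×10⁻⁸ N·m.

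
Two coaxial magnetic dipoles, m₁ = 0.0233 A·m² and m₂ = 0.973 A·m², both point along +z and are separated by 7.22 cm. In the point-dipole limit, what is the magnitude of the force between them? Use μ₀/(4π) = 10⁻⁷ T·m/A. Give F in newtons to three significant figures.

On-axis B of dipole 1: B = (μ₀/4π)·2m₁/r³. Force on dipole 2: F = m₂·dB/dr.
dB/dr = −(μ₀/4π)·6m₁/r⁴, so |F| = (μ₀/4π)·6m₁m₂/r⁴.
F = 6(10⁻⁷)(0.0233)(0.973)/(0.0722)⁴ = 5.006×10⁻⁴ N.

F ≈ 5.01×10⁻⁴ N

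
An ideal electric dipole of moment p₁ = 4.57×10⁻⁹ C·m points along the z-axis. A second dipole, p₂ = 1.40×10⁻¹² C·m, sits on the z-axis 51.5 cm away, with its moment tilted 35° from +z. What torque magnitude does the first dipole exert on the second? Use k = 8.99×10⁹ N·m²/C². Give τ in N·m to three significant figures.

The second dipole sits on the axis of the first, so the field there is axial: E₁ = 2kp₁/r³ along +z.
E₁ = 2(8.99×10⁹)(4.57×10⁻⁹)/(0.515)³ = 601.6 N/C.
Torque on the second dipole: τ = p₂ E₁ sinθ.
τ = (1.40×10⁻¹²)(601.6)·sin35° = 4.831×10⁻¹⁰ N·m.

τ ≈ 4.83×10⁻¹⁰ N·m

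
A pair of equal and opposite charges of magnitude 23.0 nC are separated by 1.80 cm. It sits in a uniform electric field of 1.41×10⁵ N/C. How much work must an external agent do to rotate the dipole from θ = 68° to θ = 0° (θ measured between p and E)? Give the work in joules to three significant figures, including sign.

Dipole moment p = qd = (2.30×10⁻⁸ C)(0.0180 m) = 4.14×10⁻¹⁰ C·m.
W_ext = ΔU = U(θ₂) − U(θ₁) = −pE cosθ₂ − (−pE cosθ₁) = pE(cosθ₁ − cosθ₂).
W = (4.14×10⁻¹⁰)(1.41×10⁵)·(cos68° − cos0°) = (5.837×10⁻⁵)·(-0.6254) = -3.651×10⁻⁵ J.

W ≈ -3.65×10⁻⁵ J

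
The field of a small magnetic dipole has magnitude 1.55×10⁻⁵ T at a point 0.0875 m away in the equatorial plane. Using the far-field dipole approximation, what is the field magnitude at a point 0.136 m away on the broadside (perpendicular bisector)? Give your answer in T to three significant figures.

B ≈ 4.13×10⁻⁶ T

Dipole fields scale as 1/r³ in the far field; the geometry is the same at both points.
B₂ = B₁ · (r₁/r₂)³ = 1.55×10⁻⁵ · (0.0875/0.136)³.
(r₁/r₂)³ = (0.6434)³ = 0.2663.
B₂ ≈ 4.128×10⁻⁶ T.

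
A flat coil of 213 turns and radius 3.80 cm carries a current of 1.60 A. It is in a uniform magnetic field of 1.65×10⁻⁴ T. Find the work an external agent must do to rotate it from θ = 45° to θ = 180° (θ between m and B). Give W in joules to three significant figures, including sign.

W ≈ 4.35×10⁻⁴ J

m = NIA = NIπa² = 213·(1.60)·π·(0.0380)² = 1.546 A·m².
W_ext = ΔU = −mB cosθ₂ + mB cosθ₁ = mB(cosθ₁ − cosθ₂).
W = (1.546)(1.65×10⁻⁴)·(cos45° − cos180°) = (2.551×10⁻⁴)·(+1.7071) = 4.355×10⁻⁴ J.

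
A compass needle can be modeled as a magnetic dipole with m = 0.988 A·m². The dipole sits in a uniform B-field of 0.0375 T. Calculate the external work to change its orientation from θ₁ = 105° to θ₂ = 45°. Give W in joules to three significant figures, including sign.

W_ext = ΔU = −mB cosθ₂ + mB cosθ₁ = mB(cosθ₁ − cosθ₂).
W = (0.988)(0.0375)·(cos105° − cos45°) = (0.03705)·(-0.9659) = -0.03579 J.

W ≈ -0.0358 J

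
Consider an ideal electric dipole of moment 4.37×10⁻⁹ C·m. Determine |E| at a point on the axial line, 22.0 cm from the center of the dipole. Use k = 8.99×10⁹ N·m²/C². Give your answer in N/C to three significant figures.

E ≈ 7380 N/C

On the dipole axis E = 2kp/r³.
E = 2·(8.99×10⁹)(4.37×10⁻⁹) / (0.220)³ = 7379 N/C.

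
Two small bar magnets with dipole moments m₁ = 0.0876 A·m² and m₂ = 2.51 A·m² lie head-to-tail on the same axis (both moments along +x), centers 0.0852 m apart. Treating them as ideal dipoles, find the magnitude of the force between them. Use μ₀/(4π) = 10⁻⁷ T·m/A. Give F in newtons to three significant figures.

F ≈ 0.00250 N

On-axis B of dipole 1: B = (μ₀/4π)·2m₁/r³. Force on dipole 2: F = m₂·dB/dr.
dB/dr = −(μ₀/4π)·6m₁/r⁴, so |F| = (μ₀/4π)·6m₁m₂/r⁴.
F = 6(10⁻⁷)(0.0876)(2.51)/(0.0852)⁴ = 0.002504 N.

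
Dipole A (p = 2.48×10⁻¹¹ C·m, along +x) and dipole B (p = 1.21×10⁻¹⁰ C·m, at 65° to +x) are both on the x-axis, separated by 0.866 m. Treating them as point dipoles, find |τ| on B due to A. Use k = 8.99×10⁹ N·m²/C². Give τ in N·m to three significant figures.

The second dipole sits on the axis of the first, so the field there is axial: E₁ = 2kp₁/r³ along +x.
E₁ = 2(8.99×10⁹)(2.48×10⁻¹¹)/(0.866)³ = 0.6866 N/C.
Torque on the second dipole: τ = p₂ E₁ sinθ.
τ = (1.21×10⁻¹⁰)(0.6866)·sin65° = 7.529×10⁻¹¹ N·m.

τ ≈ 7.53×10⁻¹¹ N·m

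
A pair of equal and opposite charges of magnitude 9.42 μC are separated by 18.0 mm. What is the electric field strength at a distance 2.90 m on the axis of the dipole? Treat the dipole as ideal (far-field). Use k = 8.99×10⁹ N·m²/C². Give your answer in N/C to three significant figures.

Dipole moment p = qd = (9.42×10⁻⁶ C)(0.0180 m) = 1.696×10⁻⁷ C·m.
On the dipole axis E = 2kp/r³.
E = 2·(8.99×10⁹)(1.696×10⁻⁷) / (2.90)³ = 125.0 N/C.

E ≈ 125 N/C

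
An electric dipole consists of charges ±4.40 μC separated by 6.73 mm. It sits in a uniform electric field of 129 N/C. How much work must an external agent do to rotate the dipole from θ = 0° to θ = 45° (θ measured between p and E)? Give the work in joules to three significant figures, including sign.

Dipole moment p = qd = (4.40×10⁻⁶ C)(0.00673 m) = 2.961×10⁻⁸ C·m.
W_ext = ΔU = U(θ₂) − U(θ₁) = −pE cosθ₂ − (−pE cosθ₁) = pE(cosθ₁ − cosθ₂).
W = (2.961×10⁻⁸)(129)·(cos0° − cos45°) = (3.820×10⁻⁶)·(+0.2929) = 1.119×10⁻⁶ J.

W ≈ 1.12×10⁻⁶ J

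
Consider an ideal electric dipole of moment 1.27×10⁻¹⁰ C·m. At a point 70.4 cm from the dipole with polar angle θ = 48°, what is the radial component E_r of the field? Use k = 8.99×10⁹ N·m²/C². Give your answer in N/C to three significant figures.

For a dipole, E_r = (2kp cosθ)/r³.
kp/r³ = (8.99×10⁹)(1.27×10⁻¹⁰)/(0.704)³ = 3.272 N/C.
E_r = 2·3.272·cos48° = 4.379 N/C.

E_r ≈ 4.38 N/C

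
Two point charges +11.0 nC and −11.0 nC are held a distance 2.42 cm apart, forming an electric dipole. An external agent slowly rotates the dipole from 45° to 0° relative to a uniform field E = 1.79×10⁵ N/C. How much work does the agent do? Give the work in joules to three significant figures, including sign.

W ≈ -1.40×10⁻⁵ J

Dipole moment p = qd = (1.10×10⁻⁸ C)(0.0242 m) = 2.662×10⁻¹⁰ C·m.
W_ext = ΔU = U(θ₂) − U(θ₁) = −pE cosθ₂ − (−pE cosθ₁) = pE(cosθ₁ − cosθ₂).
W = (2.662×10⁻¹⁰)(1.79×10⁵)·(cos45° − cos0°) = (4.765×10⁻⁵)·(-0.2929) = -1.396×10⁻⁵ J.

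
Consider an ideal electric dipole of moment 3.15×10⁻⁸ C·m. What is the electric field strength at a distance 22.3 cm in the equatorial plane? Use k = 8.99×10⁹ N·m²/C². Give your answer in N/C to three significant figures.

On the perpendicular bisector E = kp/r³ (half the axial value at the same distance).
E = (8.99×10⁹)(3.15×10⁻⁸) / (0.223)³ = 2.554×10⁴ N/C.

E ≈ 2.55×10⁴ N/C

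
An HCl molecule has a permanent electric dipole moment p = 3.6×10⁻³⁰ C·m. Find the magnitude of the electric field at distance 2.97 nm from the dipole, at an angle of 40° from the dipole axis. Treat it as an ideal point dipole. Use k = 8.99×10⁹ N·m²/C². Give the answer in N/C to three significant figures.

At angle θ the dipole field magnitude is E = (kp/r³)·√(1 + 3cos²θ).
kp/r³ = (8.99×10⁹)(3.60×10⁻³⁰) / (2.97×10⁻⁹)³ = 1.235×10⁶ N/C.
√(1 + 3cos²40°) = √(1 + 3·0.5868) = √2.7605 ≈ 1.6615.
E ≈ 1.235×10⁶ × 1.661 = 2.053×10⁶ N/C.

E ≈ 2.05×10⁶ N/C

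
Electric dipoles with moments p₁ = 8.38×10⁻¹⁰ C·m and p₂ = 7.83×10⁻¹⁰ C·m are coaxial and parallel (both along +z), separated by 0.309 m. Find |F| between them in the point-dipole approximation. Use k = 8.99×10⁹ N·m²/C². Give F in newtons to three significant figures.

F ≈ 3.88×10⁻⁶ N

On-axis field of dipole 1 at distance r: E = 2kp₁/r³. Force on dipole 2 is F = p₂·dE/dr (gradient along axis).
dE/dr = −6kp₁/r⁴, so |F| = 6kp₁p₂/r⁴ (attractive for aligned moments).
F = 6(8.99×10⁹)(8.38×10⁻¹⁰)(7.83×10⁻¹⁰)/(0.309)⁴ = 3.882×10⁻⁶ N.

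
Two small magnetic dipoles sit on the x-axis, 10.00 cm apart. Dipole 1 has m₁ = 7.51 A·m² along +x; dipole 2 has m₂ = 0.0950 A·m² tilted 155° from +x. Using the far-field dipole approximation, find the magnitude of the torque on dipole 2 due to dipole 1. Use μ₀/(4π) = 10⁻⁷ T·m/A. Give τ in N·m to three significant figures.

τ ≈ 6.03×10⁻⁵ N·m

Dipole B is on the axis of dipole A, so B₁ there is axial: B₁ = (μ₀/4π)·2m₁/r³ along +x.
B₁ = 2(10⁻⁷)(7.51)/(0.100)³ = 0.001502 T.
τ = m₂ B₁ sinθ.
τ = (0.0950)(0.001502)·sin155° = 6.030×10⁻⁵ N·m.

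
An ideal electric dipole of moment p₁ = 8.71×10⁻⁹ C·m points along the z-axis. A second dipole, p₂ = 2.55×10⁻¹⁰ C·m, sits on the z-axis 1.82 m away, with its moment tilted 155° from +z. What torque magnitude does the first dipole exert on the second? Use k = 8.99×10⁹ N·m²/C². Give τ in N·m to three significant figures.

The second dipole sits on the axis of the first, so the field there is axial: E₁ = 2kp₁/r³ along +z.
E₁ = 2(8.99×10⁹)(8.71×10⁻⁹)/(1.82)³ = 25.98 N/C.
Torque on the second dipole: τ = p₂ E₁ sinθ.
τ = (2.55×10⁻¹⁰)(25.98)·sin155° = 2.800×10⁻⁹ N·m.

τ ≈ 2.80×10⁻⁹ N·m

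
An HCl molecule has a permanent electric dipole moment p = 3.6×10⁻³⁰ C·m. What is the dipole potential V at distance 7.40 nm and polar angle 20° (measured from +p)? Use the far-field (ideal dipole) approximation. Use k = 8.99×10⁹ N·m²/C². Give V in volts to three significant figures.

V ≈ 5.55×10⁻⁴ V

The dipole potential is V = kp cosθ / r².
V = (8.99×10⁹)(3.60×10⁻³⁰)·cos20° / (7.40×10⁻⁹)² = 5.554×10⁻⁴ V.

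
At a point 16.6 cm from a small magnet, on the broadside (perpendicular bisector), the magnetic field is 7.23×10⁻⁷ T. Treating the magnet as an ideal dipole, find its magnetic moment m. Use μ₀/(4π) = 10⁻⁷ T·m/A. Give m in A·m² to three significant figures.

m ≈ 0.0331 A·m²

In the equatorial plane B = (μ₀/4π)·m/r³, so m = Br³·4π/(μ₀).
m = (7.23×10⁻⁷)·(0.166)³ / (10⁻⁷) = 0.03307 A·m².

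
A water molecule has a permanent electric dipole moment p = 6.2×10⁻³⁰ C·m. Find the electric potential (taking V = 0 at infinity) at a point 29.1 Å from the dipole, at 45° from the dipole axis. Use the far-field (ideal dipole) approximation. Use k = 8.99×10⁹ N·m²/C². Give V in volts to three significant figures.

V ≈ 0.00465 V

The dipole potential is V = kp cosθ / r².
V = (8.99×10⁹)(6.20×10⁻³⁰)·cos45° / (2.91×10⁻⁹)² = 0.004654 V.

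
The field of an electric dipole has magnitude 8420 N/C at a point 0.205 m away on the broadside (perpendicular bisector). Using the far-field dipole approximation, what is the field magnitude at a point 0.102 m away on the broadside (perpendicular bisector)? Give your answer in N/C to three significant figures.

Dipole fields scale as 1/r³ in the far field; the geometry is the same at both points.
E₂ = E₁ · (r₁/r₂)³ = 8420 · (0.205/0.102)³.
(r₁/r₂)³ = (2.01)³ = 8.118.
E₂ ≈ 6.836×10⁴ N/C.

E ≈ 6.84×10⁴ N/C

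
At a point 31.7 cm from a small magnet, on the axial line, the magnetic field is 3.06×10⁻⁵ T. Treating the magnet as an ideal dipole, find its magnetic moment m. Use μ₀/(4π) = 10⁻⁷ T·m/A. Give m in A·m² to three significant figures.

On axis B = (μ₀/4π)·2m/r³, so m = Br³·4π/(μ₀·2).
m = (3.06×10⁻⁵)·(0.317)³ / (2·10⁻⁷) = 4.874 A·m².

m ≈ 4.87 A·m²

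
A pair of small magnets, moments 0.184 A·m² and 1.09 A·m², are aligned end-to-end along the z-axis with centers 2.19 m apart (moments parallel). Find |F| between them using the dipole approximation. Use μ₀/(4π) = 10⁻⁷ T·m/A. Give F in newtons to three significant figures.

F ≈ 5.23×10⁻⁹ N

On-axis B of dipole 1: B = (μ₀/4π)·2m₁/r³. Force on dipole 2: F = m₂·dB/dr.
dB/dr = −(μ₀/4π)·6m₁/r⁴, so |F| = (μ₀/4π)·6m₁m₂/r⁴.
F = 6(10⁻⁷)(0.184)(1.09)/(2.19)⁴ = 5.231×10⁻⁹ N.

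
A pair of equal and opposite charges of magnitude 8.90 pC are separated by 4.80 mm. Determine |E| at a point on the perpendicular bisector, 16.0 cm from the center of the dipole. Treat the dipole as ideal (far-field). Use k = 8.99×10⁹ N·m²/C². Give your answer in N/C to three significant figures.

Dipole moment p = qd = (8.90×10⁻¹² C)(0.00480 m) = 4.272×10⁻¹⁴ C·m.
On the perpendicular bisector E = kp/r³ (half the axial value at the same distance).
E = (8.99×10⁹)(4.272×10⁻¹⁴) / (0.160)³ = 0.09376 N/C.

E ≈ 0.0938 N/C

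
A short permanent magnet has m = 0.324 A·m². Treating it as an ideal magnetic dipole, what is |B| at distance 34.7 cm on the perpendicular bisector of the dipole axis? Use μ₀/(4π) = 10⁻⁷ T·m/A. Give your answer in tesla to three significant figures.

In the equatorial plane B = (μ₀/4π)·m/r³ (half the axial value).
B = (10⁻⁷)·(0.324) / (0.347)³ = 7.755×10⁻⁷ T.

B ≈ 7.75×10⁻⁷ T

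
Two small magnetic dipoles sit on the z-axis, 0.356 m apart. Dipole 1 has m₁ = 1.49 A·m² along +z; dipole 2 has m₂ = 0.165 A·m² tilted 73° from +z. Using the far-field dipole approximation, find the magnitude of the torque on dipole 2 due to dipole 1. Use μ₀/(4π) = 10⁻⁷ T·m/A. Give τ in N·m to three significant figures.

Dipole B is on the axis of dipole A, so B₁ there is axial: B₁ = (μ₀/4π)·2m₁/r³ along +z.
B₁ = 2(10⁻⁷)(1.49)/(0.356)³ = 6.605×10⁻⁶ T.
τ = m₂ B₁ sinθ.
τ = (0.165)(6.605×10⁻⁶)·sin73° = 1.042×10⁻⁶ N·m.

τ ≈ 1.04×10⁻⁶ N·m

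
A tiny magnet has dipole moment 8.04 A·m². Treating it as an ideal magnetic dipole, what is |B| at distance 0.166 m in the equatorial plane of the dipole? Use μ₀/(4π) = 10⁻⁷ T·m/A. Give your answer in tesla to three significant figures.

B ≈ 1.76×10⁻⁴ T

In the equatorial plane B = (μ₀/4π)·m/r³ (half the axial value).
B = (10⁻⁷)·(8.04) / (0.166)³ = 1.758×10⁻⁴ T.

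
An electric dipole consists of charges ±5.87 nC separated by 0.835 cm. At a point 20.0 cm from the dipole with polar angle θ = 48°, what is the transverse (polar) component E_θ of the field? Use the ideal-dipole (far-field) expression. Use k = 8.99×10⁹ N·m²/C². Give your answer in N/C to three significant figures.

Dipole moment p = qd = (5.87×10⁻⁹ C)(0.00835 m) = 4.901×10⁻¹¹ C·m.
For a dipole, E_θ = (kp sinθ)/r³.
kp/r³ = (8.99×10⁹)(4.901×10⁻¹¹)/(0.200)³ = 55.07 N/C.
E_θ = 55.07·sin48° = 40.93 N/C.

E_θ ≈ 40.9 N/C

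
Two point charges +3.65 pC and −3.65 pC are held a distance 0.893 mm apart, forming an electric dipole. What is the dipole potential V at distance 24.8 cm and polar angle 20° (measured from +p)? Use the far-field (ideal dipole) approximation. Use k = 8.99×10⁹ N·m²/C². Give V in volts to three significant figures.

Dipole moment p = qd = (3.65×10⁻¹² C)(8.93×10⁻⁴ m) = 3.259×10⁻¹⁵ C·m.
The dipole potential is V = kp cosθ / r².
V = (8.99×10⁹)(3.259×10⁻¹⁵)·cos20° / (0.248)² = 4.476×10⁻⁴ V.

V ≈ 4.48×10⁻⁴ V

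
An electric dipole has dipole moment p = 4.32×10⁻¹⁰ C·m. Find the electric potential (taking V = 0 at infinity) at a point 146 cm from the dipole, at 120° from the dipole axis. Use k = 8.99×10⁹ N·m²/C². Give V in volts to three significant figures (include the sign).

V ≈ -0.911 V

The dipole potential is V = kp cosθ / r².
V = (8.99×10⁹)(4.32×10⁻¹⁰)·cos120° / (1.46)² = -0.9110 V.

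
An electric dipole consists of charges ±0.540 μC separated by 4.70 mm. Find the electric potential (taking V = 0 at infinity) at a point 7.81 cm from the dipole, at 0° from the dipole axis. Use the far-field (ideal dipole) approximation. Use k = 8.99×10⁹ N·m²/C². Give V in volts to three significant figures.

V ≈ 3740 V

Dipole moment p = qd = (5.40×10⁻⁷ C)(0.00470 m) = 2.538×10⁻⁹ C·m.
The dipole potential is V = kp cosθ / r².
V = (8.99×10⁹)(2.538×10⁻⁹)·cos0° / (0.0781)² = 3741 V.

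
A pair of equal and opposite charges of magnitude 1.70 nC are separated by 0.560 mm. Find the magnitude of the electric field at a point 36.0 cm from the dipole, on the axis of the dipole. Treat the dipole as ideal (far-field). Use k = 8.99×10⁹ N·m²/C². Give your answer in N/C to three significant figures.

Dipole moment p = qd = (1.70×10⁻⁹ C)(5.60×10⁻⁴ m) = 9.52×10⁻¹³ C·m.
On the dipole axis E = 2kp/r³.
E = 2·(8.99×10⁹)(9.52×10⁻¹³) / (0.360)³ = 0.3669 N/C.

E ≈ 0.367 N/C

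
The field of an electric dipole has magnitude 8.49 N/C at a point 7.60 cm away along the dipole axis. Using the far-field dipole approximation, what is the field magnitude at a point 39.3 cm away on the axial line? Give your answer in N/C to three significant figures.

Dipole fields scale as 1/r³ in the far field; the geometry is the same at both points.
E₂ = E₁ · (r₁/r₂)³ = 8.49 · (7.60/39.3)³.
(r₁/r₂)³ = (0.1934)³ = 0.007232.
E₂ ≈ 0.06140 N/C.

E ≈ 0.0614 N/C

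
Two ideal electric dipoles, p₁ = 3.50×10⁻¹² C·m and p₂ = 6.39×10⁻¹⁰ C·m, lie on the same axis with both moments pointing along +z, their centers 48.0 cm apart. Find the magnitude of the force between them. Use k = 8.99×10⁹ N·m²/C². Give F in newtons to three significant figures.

F ≈ 2.27×10⁻⁹ N

On-axis field of dipole 1 at distance r: E = 2kp₁/r³. Force on dipole 2 is F = p₂·dE/dr (gradient along axis).
dE/dr = −6kp₁/r⁴, so |F| = 6kp₁p₂/r⁴ (attractive for aligned moments).
F = 6(8.99×10⁹)(3.50×10⁻¹²)(6.39×10⁻¹⁰)/(0.480)⁴ = 2.273×10⁻⁹ N.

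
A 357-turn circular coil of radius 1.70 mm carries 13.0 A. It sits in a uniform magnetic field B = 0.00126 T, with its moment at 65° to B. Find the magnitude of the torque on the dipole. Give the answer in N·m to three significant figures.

m = NIA = NIπa² = 357·(13.0)·π·(0.00170)² = 0.04214 A·m².
Torque on a magnetic dipole: τ = mB sinθ.
τ = (0.04214)(0.00126)·sin65° = 4.812×10⁻⁵ N·m.

τ ≈ 4.81×10⁻⁵ N·m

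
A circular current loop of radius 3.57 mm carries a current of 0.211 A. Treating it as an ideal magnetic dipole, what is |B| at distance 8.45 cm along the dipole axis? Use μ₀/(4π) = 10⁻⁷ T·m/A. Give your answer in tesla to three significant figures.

Magnetic moment m = IA = Iπa² = (0.211)·π·(0.00357)² = 8.448×10⁻⁶ A·m².
On axis B = (μ₀/4π)·2m/r³.
B = 2·(10⁻⁷)·(8.448×10⁻⁶) / (0.0845)³ = 2.800×10⁻⁹ T.

B ≈ 2.80×10⁻⁹ T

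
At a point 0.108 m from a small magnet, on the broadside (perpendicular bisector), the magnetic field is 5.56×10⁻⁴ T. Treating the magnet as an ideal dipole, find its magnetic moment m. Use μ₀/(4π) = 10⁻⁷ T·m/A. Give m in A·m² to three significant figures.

In the equatorial plane B = (μ₀/4π)·m/r³, so m = Br³·4π/(μ₀).
m = (5.56×10⁻⁴)·(0.108)³ / (10⁻⁷) = 7.004 A·m².

m ≈ 7.00 A·m²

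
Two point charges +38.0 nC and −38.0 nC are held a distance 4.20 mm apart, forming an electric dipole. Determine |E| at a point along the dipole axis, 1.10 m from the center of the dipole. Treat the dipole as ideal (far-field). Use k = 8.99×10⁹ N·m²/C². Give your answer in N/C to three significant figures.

Dipole moment p = qd = (3.80×10⁻⁸ C)(0.00420 m) = 1.596×10⁻¹⁰ C·m.
On the dipole axis E = 2kp/r³.
E = 2·(8.99×10⁹)(1.596×10⁻¹⁰) / (1.10)³ = 2.156 N/C.

E ≈ 2.16 N/C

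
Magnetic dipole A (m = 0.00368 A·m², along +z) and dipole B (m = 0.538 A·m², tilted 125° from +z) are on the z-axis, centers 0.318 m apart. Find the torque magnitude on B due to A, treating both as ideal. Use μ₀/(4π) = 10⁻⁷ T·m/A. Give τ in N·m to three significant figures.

τ ≈ 1.01×10⁻⁸ N·m

Dipole B is on the axis of dipole A, so B₁ there is axial: B₁ = (μ₀/4π)·2m₁/r³ along +z.
B₁ = 2(10⁻⁷)(0.00368)/(0.318)³ = 2.289×10⁻⁸ T.
τ = m₂ B₁ sinθ.
τ = (0.538)(2.289×10⁻⁸)·sin125° = 1.009×10⁻⁸ N·m.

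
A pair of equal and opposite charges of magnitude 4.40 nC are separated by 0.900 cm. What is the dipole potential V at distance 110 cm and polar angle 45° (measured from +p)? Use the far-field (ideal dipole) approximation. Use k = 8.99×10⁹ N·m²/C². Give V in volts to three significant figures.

Dipole moment p = qd = (4.40×10⁻⁹ C)(0.00900 m) = 3.96×10⁻¹¹ C·m.
The dipole potential is V = kp cosθ / r².
V = (8.99×10⁹)(3.96×10⁻¹¹)·cos45° / (1.10)² = 0.2080 V.

V ≈ 0.208 V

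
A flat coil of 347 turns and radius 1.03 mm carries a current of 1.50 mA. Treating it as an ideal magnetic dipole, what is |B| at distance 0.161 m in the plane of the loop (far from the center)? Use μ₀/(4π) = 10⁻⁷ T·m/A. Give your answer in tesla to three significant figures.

B ≈ 4.16×10⁻¹¹ T

m = NIA = NIπa² = 347·(0.00150)·π·(0.00103)² = 1.735×10⁻⁶ A·m².
In the equatorial plane B = (μ₀/4π)·m/r³ (half the axial value).
B = (10⁻⁷)·(1.735×10⁻⁶) / (0.161)³ = 4.157×10⁻¹¹ T.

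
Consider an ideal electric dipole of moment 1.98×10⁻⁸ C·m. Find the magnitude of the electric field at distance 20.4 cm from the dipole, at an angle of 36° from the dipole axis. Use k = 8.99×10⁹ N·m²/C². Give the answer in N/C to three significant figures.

E ≈ 3.61×10⁴ N/C

At angle θ the dipole field magnitude is E = (kp/r³)·√(1 + 3cos²θ).
kp/r³ = (8.99×10⁹)(1.98×10⁻⁸) / (0.204)³ = 2.097×10⁴ N/C.
√(1 + 3cos²36°) = √(1 + 3·0.6545) = √2.9635 ≈ 1.7215.
E ≈ 2.097×10⁴ × 1.721 = 3.609×10⁴ N/C.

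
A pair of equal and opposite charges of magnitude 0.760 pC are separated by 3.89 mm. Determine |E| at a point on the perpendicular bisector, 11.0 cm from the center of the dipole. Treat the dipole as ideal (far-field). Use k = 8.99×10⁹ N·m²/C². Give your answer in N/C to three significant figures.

Dipole moment p = qd = (7.60×10⁻¹³ C)(0.00389 m) = 2.956×10⁻¹⁵ C·m.
In the equatorial plane E = kp/r³.
E = (8.99×10⁹)(2.956×10⁻¹⁵) / (0.110)³ = 0.01997 N/C.

E ≈ 0.0200 N/C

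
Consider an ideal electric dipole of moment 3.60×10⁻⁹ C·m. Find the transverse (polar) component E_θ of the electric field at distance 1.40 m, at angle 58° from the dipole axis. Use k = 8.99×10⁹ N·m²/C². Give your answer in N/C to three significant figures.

For a dipole, E_θ = (kp sinθ)/r³.
kp/r³ = (8.99×10⁹)(3.60×10⁻⁹)/(1.40)³ = 11.79 N/C.
E_θ = 11.79·sin58° = 10.00 N/C.

E_θ ≈ 10.0 N/C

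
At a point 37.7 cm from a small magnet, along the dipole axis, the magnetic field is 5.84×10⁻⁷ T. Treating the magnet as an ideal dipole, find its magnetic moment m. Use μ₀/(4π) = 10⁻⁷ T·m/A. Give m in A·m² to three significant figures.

On axis B = (μ₀/4π)·2m/r³, so m = Br³·4π/(μ₀·2).
m = (5.84×10⁻⁷)·(0.377)³ / (2·10⁻⁷) = 0.1565 A·m².

m ≈ 0.156 A·m²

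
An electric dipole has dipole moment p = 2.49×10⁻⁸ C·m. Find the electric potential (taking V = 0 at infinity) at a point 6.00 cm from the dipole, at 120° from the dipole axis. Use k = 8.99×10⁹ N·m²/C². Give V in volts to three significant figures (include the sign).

V ≈ -3.11×10⁴ V

The dipole potential is V = kp cosθ / r².
V = (8.99×10⁹)(2.49×10⁻⁸)·cos120° / (0.0600)² = -3.109×10⁴ V.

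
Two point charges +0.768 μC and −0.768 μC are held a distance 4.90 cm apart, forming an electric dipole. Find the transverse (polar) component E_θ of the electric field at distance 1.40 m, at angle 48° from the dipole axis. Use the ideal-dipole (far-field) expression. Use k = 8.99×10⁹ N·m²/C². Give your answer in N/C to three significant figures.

E_θ ≈ 91.6 N/C

Dipole moment p = qd = (7.68×10⁻⁷ C)(0.0490 m) = 3.763×10⁻⁸ C·m.
For a dipole, E_θ = (kp sinθ)/r³.
kp/r³ = (8.99×10⁹)(3.763×10⁻⁸)/(1.40)³ = 123.3 N/C.
E_θ = 123.3·sin48° = 91.62 N/C.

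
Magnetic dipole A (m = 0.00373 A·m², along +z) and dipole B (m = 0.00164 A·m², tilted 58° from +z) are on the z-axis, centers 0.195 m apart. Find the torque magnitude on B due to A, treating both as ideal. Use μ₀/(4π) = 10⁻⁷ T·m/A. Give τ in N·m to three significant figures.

Dipole B is on the axis of dipole A, so B₁ there is axial: B₁ = (μ₀/4π)·2m₁/r³ along +z.
B₁ = 2(10⁻⁷)(0.00373)/(0.195)³ = 1.006×10⁻⁷ T.
τ = m₂ B₁ sinθ.
τ = (0.00164)(1.006×10⁻⁷)·sin58° = 1.399×10⁻¹⁰ N·m.

τ ≈ 1.40×10⁻¹⁰ N·m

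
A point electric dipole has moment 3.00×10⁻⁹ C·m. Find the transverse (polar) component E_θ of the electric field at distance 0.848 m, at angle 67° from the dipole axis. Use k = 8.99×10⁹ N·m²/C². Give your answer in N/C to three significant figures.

For a dipole, E_θ = (kp sinθ)/r³.
kp/r³ = (8.99×10⁹)(3.00×10⁻⁹)/(0.848)³ = 44.23 N/C.
E_θ = 44.23·sin67° = 40.71 N/C.

E_θ ≈ 40.7 N/C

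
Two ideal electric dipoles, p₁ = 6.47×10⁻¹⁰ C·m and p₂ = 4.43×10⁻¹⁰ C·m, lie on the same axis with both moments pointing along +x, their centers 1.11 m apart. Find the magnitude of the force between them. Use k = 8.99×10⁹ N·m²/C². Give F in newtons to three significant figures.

On-axis field of dipole 1 at distance r: E = 2kp₁/r³. Force on dipole 2 is F = p₂·dE/dr (gradient along axis).
dE/dr = −6kp₁/r⁴, so |F| = 6kp₁p₂/r⁴ (attractive for aligned moments).
F = 6(8.99×10⁹)(6.47×10⁻¹⁰)(4.43×10⁻¹⁰)/(1.11)⁴ = 1.018×10⁻⁸ N.

F ≈ 1.02×10⁻⁸ N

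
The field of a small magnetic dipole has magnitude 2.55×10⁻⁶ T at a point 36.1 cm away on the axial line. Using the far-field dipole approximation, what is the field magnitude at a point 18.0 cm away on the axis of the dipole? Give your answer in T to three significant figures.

B ≈ 2.06×10⁻⁵ T

Dipole fields scale as 1/r³ in the far field; the geometry is the same at both points.
B₂ = B₁ · (r₁/r₂)³ = 2.55×10⁻⁶ · (36.1/18.0)³.
(r₁/r₂)³ = (2.006)³ = 8.067.
B₂ ≈ 2.057×10⁻⁵ T.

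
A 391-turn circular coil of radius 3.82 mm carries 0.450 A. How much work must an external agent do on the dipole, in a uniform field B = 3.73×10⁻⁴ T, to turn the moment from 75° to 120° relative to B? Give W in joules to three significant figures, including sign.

m = NIA = NIπa² = 391·(0.450)·π·(0.00382)² = 0.008066 A·m².
W_ext = ΔU = −mB cosθ₂ + mB cosθ₁ = mB(cosθ₁ − cosθ₂).
W = (0.008066)(3.73×10⁻⁴)·(cos75° − cos120°) = (3.009×10⁻⁶)·(+0.7588) = 2.283×10⁻⁶ J.

W ≈ 2.28×10⁻⁶ J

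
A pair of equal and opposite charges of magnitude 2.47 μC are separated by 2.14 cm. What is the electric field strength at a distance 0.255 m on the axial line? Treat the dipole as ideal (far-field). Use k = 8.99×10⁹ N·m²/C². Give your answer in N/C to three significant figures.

E ≈ 5.73×10⁴ N/C

Dipole moment p = qd = (2.47×10⁻⁶ C)(0.0214 m) = 5.286×10⁻⁸ C·m.
On the dipole axis E = 2kp/r³.
E = 2·(8.99×10⁹)(5.286×10⁻⁸) / (0.255)³ = 5.732×10⁴ N/C.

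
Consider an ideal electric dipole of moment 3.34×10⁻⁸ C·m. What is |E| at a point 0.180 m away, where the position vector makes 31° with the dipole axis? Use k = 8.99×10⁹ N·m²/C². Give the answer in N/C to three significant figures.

At angle θ the dipole field magnitude is E = (kp/r³)·√(1 + 3cos²θ).
kp/r³ = (8.99×10⁹)(3.34×10⁻⁸) / (0.180)³ = 5.149×10⁴ N/C.
√(1 + 3cos²31°) = √(1 + 3·0.7347) = √3.2042 ≈ 1.7900.
E ≈ 5.149×10⁴ × 1.790 = 9.216×10⁴ N/C.

E ≈ 9.22×10⁴ N/C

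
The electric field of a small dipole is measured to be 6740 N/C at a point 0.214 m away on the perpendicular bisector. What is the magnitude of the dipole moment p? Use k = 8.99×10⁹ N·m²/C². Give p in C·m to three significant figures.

p ≈ 7.35×10⁻⁹ C·m

In the equatorial plane E = kp/r³, so p = Er³/(k).
p = (6740)·(0.214)³ / (8.99×10⁹) = 7.348×10⁻⁹ C·m.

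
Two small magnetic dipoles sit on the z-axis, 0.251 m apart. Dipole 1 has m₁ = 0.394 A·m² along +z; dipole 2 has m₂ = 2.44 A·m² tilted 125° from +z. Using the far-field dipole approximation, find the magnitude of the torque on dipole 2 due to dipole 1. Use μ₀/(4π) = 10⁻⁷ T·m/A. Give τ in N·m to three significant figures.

Dipole B is on the axis of dipole A, so B₁ there is axial: B₁ = (μ₀/4π)·2m₁/r³ along +z.
B₁ = 2(10⁻⁷)(0.394)/(0.251)³ = 4.983×10⁻⁶ T.
τ = m₂ B₁ sinθ.
τ = (2.44)(4.983×10⁻⁶)·sin125° = 9.960×10⁻⁶ N·m.

τ ≈ 9.96×10⁻⁶ N·m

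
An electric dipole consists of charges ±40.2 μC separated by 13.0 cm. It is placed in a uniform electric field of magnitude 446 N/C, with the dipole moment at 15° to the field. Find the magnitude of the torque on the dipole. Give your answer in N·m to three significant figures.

τ ≈ 6.03×10⁻⁴ N·m

Dipole moment p = qd = (4.02×10⁻⁵ C)(0.130 m) = 5.226×10⁻⁶ C·m.
Torque on an electric dipole: τ = pE sinθ.
τ = (5.226×10⁻⁶)(446)·sin15° = 6.033×10⁻⁴ N·m.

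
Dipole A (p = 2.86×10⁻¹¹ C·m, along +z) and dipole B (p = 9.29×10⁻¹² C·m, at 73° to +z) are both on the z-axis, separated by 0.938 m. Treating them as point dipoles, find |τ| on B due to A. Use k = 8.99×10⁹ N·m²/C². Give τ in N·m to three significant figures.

The second dipole sits on the axis of the first, so the field there is axial: E₁ = 2kp₁/r³ along +z.
E₁ = 2(8.99×10⁹)(2.86×10⁻¹¹)/(0.938)³ = 0.6231 N/C.
Torque on the second dipole: τ = p₂ E₁ sinθ.
τ = (9.29×10⁻¹²)(0.6231)·sin73° = 5.536×10⁻¹² N·m.

τ ≈ 5.54×10⁻¹² N·m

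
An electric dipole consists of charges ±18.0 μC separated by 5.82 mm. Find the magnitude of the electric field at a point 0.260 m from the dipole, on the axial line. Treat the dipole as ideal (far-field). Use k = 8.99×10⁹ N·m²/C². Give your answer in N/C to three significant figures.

E ≈ 1.07×10⁵ N/C

Dipole moment p = qd = (1.80×10⁻⁵ C)(0.00582 m) = 1.048×10⁻⁷ C·m.
On the dipole axis E = 2kp/r³.
E = 2·(8.99×10⁹)(1.048×10⁻⁷) / (0.260)³ = 1.072×10⁵ N/C.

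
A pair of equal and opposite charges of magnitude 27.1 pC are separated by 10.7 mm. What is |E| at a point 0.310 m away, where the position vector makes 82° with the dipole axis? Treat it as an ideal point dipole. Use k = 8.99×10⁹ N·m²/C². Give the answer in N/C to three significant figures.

Dipole moment p = qd = (2.71×10⁻¹¹ C)(0.0107 m) = 2.90×10⁻¹³ C·m.
At angle θ the dipole field magnitude is E = (kp/r³)·√(1 + 3cos²θ).
kp/r³ = (8.99×10⁹)(2.90×10⁻¹³) / (0.310)³ = 0.08751 N/C.
√(1 + 3cos²82°) = √(1 + 3·0.0194) = √1.0581 ≈ 1.0286.
E ≈ 0.08751 × 1.029 = 0.09002 N/C.

E ≈ 0.0900 N/C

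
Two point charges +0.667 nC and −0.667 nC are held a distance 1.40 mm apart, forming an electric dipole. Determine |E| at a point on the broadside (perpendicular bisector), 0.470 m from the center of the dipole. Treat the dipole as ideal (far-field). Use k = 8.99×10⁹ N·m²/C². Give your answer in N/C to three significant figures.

E ≈ 0.0809 N/C

Dipole moment p = qd = (6.67×10⁻¹⁰ C)(0.00140 m) = 9.338×10⁻¹³ C·m.
On the perpendicular bisector E = kp/r³ (half the axial value at the same distance).
E = (8.99×10⁹)(9.338×10⁻¹³) / (0.470)³ = 0.08086 N/C.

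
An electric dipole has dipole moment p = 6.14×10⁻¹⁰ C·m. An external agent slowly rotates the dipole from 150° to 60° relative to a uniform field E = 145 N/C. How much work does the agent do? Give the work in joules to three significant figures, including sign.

W_ext = ΔU = U(θ₂) − U(θ₁) = −pE cosθ₂ − (−pE cosθ₁) = pE(cosθ₁ − cosθ₂).
W = (6.14×10⁻¹⁰)(145)·(cos150° − cos60°) = (8.903×10⁻⁸)·(-1.3660) = -1.216×10⁻⁷ J.

W ≈ -1.22×10⁻⁷ J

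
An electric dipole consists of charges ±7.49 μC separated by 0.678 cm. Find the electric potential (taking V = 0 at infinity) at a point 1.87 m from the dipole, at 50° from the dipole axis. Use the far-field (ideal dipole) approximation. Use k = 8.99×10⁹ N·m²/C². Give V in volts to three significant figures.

Dipole moment p = qd = (7.49×10⁻⁶ C)(0.00678 m) = 5.078×10⁻⁸ C·m.
The dipole potential is V = kp cosθ / r².
V = (8.99×10⁹)(5.078×10⁻⁸)·cos50° / (1.87)² = 83.91 V.

V ≈ 83.9 V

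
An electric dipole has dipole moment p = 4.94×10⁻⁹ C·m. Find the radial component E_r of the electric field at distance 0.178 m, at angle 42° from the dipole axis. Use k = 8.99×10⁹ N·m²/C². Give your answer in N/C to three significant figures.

For a dipole, E_r = (2kp cosθ)/r³.
kp/r³ = (8.99×10⁹)(4.94×10⁻⁹)/(0.178)³ = 7875 N/C.
E_r = 2·7875·cos42° = 1.170×10⁴ N/C.

E_r ≈ 1.17×10⁴ N/C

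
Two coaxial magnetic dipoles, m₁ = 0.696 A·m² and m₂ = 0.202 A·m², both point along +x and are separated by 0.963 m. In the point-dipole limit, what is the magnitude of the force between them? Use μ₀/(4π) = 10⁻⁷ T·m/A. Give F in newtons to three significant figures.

F ≈ 9.81×10⁻⁸ N

On-axis B of dipole 1: B = (μ₀/4π)·2m₁/r³. Force on dipole 2: F = m₂·dB/dr.
dB/dr = −(μ₀/4π)·6m₁/r⁴, so |F| = (μ₀/4π)·6m₁m₂/r⁴.
F = 6(10⁻⁷)(0.696)(0.202)/(0.963)⁴ = 9.809×10⁻⁸ N.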